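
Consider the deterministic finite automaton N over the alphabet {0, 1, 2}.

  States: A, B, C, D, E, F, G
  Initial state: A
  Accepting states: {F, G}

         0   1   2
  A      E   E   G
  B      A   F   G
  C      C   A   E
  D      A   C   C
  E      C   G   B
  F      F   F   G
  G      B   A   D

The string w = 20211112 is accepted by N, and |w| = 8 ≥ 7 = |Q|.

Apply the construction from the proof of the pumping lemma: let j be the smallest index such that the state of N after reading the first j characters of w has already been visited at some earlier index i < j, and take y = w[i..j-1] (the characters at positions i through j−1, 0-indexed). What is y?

State sequence: A -2-> G -0-> B -2-> G -1-> A -1-> E -1-> G -1-> A -2-> G
First repeat at step 3: G was already visited.

So i = 1, j = 3, giving x = w[0:1] = 2, y = w[1:3] = 02, z = w[3:8] = 11112.
Check: |xy| = 3 ≤ 7 and |y| = 2 ≥ 1. Reading y takes N from G back to G, so every xyⁱz is accepted.

02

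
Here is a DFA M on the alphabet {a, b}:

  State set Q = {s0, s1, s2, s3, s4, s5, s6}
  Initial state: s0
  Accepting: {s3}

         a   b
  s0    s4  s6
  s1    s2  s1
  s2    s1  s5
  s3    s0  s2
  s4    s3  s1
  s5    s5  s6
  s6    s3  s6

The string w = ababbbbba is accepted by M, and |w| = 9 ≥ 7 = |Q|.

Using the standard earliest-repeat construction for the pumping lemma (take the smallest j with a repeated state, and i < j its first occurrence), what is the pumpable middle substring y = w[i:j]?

State sequence: s0 -a-> s4 -b-> s1 -a-> s2 -b-> s5 -b-> s6 -b-> s6 -b-> s6 -b-> s6 -a-> s3
First repeat at step 6: s6 was already visited.

So i = 5, j = 6, giving x = w[0:5] = ababb, y = w[5:6] = b, z = w[6:9] = bba.
Check: |xy| = 6 ≤ 7 and |y| = 1 ≥ 1. Reading y takes M from s6 back to s6, so every xyⁱz is accepted.
Since M has 7 states, any run of length ≥ 7 visits 7+1 states, so by pigeonhole some state repeats within the first 7 steps — that repeat gives the pumpable loop.

b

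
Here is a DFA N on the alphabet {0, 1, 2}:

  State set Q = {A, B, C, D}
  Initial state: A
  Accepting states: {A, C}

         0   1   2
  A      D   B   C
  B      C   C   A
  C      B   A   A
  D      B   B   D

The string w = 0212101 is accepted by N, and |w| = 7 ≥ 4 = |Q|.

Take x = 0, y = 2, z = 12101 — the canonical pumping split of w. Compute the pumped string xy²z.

02212101

xy^2z = 0·2·2·12101 = 02212101.
Reading y = 2 takes N from D back to D, so after x·y·y the machine is still in D, and z then leads to the accepting state A. Hence 02212101 ∈ L(N).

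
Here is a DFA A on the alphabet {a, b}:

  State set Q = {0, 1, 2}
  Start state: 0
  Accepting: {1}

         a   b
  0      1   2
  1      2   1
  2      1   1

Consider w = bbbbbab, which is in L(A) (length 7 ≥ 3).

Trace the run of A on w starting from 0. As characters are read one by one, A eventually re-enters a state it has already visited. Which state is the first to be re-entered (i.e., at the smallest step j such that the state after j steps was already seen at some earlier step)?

1

Run of A on w = b b b b b a b:
  step 0: 0  (start)
  step 1: 2  (read b: 0→2)
  step 2: 1  (read b: 2→1)
  step 3: 1  (read b: 1→1)   ← first repeat (1 seen earlier)
  step 4: 1  (read b: 1→1)
  step 5: 1  (read b: 1→1)
  step 6: 2  (read a: 1→2)
  step 7: 1  (read b: 2→1)

The earliest repeat is at step j = 3: A is in 1, which it already visited at step i = 2.
Since A has 3 states, any run of length ≥ 3 visits 3+1 states, so by pigeonhole some state repeats within the first 3 steps — that repeat gives the pumpable loop.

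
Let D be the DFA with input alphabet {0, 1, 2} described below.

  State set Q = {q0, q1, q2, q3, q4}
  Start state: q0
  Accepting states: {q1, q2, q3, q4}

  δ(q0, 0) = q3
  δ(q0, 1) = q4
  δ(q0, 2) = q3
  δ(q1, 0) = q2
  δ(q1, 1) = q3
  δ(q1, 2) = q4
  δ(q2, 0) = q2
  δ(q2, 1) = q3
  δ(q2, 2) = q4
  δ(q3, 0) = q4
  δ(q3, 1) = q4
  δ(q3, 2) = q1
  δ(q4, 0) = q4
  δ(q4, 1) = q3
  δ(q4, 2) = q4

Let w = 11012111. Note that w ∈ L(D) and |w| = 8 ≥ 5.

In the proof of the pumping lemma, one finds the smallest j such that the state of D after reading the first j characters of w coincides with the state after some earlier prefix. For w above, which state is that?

State sequence: q0 -1-> q4 -1-> q3 -0-> q4 -1-> q3 -2-> q1 -1-> q3 -1-> q4 -1-> q3
First repeat at step 3: q4 was already visited.

The earliest repeat is at step j = 3: D is in q4, which it already visited at step i = 1.
Pumping length from the standard proof: p = 5 (the number of states). The repeated state found above gives |xy| = j ≤ 5 and |y| = j − i ≥ 1.

q4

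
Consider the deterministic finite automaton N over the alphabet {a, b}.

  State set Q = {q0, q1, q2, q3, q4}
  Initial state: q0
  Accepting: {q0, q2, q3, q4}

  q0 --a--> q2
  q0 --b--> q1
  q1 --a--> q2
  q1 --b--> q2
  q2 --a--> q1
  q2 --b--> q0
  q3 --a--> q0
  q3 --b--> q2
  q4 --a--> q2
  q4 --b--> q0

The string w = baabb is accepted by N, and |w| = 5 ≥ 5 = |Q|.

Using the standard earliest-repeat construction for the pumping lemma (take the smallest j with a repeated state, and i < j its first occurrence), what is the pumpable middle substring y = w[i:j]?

Run of N on w = b a a b b:
  step 0: q0  (start)
  step 1: q1  (read b: q0→q1)
  step 2: q2  (read a: q1→q2)
  step 3: q1  (read a: q2→q1)   ← first repeat (q1 seen earlier)
  step 4: q2  (read b: q1→q2)
  step 5: q0  (read b: q2→q0)

So i = 1, j = 3, giving x = w[0:1] = b, y = w[1:3] = aa, z = w[3:5] = bb.
Check: |xy| = 3 ≤ 5 and |y| = 2 ≥ 1. Reading y takes N from q1 back to q1, so every xyⁱz is accepted.

aa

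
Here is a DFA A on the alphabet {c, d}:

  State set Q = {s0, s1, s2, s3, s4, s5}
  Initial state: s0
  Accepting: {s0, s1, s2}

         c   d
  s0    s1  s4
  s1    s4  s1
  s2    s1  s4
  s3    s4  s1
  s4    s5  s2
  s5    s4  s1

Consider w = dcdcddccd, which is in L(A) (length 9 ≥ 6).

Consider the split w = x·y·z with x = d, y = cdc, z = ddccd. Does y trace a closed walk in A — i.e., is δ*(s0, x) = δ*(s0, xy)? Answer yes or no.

State sequence: s0 -d-> s4 -c-> s5 -d-> s1 -c-> s4

After x (step 1): s4. After xy (step 4): s4.
They match, so y = cdc drives A around a cycle from s4 back to itself; pumping y any number of times keeps A in s4 before reading z, and xyⁱz ∈ L(A) for every i ≥ 0.

yes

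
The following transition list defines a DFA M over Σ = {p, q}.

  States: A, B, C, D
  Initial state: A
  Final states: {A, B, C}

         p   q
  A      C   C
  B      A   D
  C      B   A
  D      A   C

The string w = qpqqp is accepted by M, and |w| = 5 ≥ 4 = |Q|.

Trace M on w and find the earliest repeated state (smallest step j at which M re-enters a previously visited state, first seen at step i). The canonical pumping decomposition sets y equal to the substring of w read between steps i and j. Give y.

pqq

Run of M on w = q p q q p:
  step 0: A  (start)
  step 1: C  (read q: A→C)
  step 2: B  (read p: C→B)
  step 3: D  (read q: B→D)
  step 4: C  (read q: D→C)   ← first repeat (C seen earlier)
  step 5: B  (read p: C→B)

So i = 1, j = 4, giving x = w[0:1] = q, y = w[1:4] = pqq, z = w[4:5] = p.
Check: |xy| = 4 ≤ 4 and |y| = 3 ≥ 1. Reading y takes M from C back to C, so every xyⁱz is accepted.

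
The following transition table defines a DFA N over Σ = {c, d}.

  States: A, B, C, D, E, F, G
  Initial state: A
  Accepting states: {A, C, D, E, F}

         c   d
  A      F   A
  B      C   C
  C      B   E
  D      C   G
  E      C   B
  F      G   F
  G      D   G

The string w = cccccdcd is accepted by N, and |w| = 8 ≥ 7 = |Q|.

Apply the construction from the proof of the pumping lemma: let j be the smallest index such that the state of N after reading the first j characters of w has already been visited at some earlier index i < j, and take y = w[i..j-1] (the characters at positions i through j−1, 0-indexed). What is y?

cd

Run of N on w = c c c c c d c d:
  step 0: A  (start)
  step 1: F  (read c: A→F)
  step 2: G  (read c: F→G)
  step 3: D  (read c: G→D)
  step 4: C  (read c: D→C)
  step 5: B  (read c: C→B)
  step 6: C  (read d: B→C)   ← first repeat (C seen earlier)
  step 7: B  (read c: C→B)
  step 8: C  (read d: B→C)

So i = 4, j = 6, giving x = w[0:4] = cccc, y = w[4:6] = cd, z = w[6:8] = cd.
Check: |xy| = 6 ≤ 7 and |y| = 2 ≥ 1. Reading y takes N from C back to C, so every xyⁱz is accepted.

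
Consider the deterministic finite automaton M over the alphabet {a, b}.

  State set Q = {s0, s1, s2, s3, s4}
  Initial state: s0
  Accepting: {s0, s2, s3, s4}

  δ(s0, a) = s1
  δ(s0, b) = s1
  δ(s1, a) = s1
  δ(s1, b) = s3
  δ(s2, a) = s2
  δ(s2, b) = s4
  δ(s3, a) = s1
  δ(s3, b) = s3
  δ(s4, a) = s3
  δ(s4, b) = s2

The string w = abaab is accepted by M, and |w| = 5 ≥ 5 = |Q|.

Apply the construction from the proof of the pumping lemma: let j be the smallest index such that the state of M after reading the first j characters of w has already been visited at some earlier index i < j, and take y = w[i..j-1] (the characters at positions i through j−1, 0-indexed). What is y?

ba

Run of M on w = a b a a b:
  step 0: s0  (start)
  step 1: s1  (read a: s0→s1)
  step 2: s3  (read b: s1→s3)
  step 3: s1  (read a: s3→s1)   ← first repeat (s1 seen earlier)
  step 4: s1  (read a: s1→s1)
  step 5: s3  (read b: s1→s3)

So i = 1, j = 3, giving x = w[0:1] = a, y = w[1:3] = ba, z = w[3:5] = ab.
Check: |xy| = 3 ≤ 5 and |y| = 2 ≥ 1. Reading y takes M from s1 back to s1, so every xyⁱz is accepted.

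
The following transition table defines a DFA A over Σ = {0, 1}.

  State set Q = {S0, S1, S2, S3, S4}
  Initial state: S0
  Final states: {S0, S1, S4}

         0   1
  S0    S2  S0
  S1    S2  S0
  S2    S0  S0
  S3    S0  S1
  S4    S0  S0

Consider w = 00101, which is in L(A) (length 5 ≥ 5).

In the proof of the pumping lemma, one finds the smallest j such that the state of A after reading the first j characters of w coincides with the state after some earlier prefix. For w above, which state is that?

State sequence: S0 -0-> S2 -0-> S0 -1-> S0 -0-> S2 -1-> S0
First repeat at step 2: S0 was already visited.

The earliest repeat is at step j = 2: A is in S0, which it already visited at step i = 0.

S0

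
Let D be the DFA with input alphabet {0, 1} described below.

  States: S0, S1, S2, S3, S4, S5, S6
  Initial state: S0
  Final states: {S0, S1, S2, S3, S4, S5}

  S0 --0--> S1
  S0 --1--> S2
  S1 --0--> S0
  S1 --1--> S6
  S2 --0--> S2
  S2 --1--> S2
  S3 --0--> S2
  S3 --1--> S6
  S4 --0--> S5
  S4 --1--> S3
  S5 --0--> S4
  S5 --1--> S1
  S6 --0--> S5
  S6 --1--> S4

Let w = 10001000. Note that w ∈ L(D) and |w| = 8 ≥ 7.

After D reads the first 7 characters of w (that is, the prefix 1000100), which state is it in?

S2

State sequence: S0 -1-> S2 -0-> S2 -0-> S2 -0-> S2 -1-> S2 -0-> S2 -0-> S2

After reading 7 characters, D is in state S2.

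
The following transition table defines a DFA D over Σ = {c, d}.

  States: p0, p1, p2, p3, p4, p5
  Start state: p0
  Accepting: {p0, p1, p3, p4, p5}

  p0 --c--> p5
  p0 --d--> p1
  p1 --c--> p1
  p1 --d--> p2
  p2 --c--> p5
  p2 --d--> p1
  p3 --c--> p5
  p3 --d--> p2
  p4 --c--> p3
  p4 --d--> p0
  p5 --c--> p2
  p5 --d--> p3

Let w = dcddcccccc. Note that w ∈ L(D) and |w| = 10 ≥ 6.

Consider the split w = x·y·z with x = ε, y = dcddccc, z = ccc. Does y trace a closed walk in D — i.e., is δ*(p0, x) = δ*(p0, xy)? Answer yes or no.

no

State sequence: p0 -d-> p1 -c-> p1 -d-> p2 -d-> p1 -c-> p1 -c-> p1 -c-> p1

After x (step 0): p0. After xy (step 7): p1.
They differ (p0 ≠ p1), so y is not a cycle from the state after x; this split is not the one the pumping-lemma construction produces, and pumping y need not keep the string in L(D).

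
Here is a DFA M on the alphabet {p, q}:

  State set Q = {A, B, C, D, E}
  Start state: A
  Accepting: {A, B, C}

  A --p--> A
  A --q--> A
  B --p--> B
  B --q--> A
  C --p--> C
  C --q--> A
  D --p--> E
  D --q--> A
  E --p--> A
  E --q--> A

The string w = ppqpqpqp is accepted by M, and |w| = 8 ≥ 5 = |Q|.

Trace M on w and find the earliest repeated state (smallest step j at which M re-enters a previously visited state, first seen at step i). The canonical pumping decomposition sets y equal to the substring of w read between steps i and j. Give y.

State sequence: A -p-> A -p-> A -q-> A -p-> A -q-> A -p-> A -q-> A -p-> A
First repeat at step 1: A was already visited.

So i = 0, j = 1, giving x = w[0:0] = ε, y = w[0:1] = p, z = w[1:8] = pqpqpqp.
Check: |xy| = 1 ≤ 5 and |y| = 1 ≥ 1. Reading y takes M from A back to A, so every xyⁱz is accepted.
With |Q| = 5, pigeonhole forces a state repeat no later than step 5; the substring read between the first and second visits to that state can be pumped.

p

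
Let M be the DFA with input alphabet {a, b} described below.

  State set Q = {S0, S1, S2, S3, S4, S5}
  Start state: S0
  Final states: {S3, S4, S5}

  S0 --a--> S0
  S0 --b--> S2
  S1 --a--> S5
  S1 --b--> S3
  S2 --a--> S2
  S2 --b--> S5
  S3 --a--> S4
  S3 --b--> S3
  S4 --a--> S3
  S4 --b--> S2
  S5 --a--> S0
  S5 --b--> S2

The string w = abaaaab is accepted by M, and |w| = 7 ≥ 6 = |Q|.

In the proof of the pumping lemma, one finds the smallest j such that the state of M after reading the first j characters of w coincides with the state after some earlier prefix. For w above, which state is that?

S0

Run of M on w = a b a a a a b:
  step 0: S0  (start)
  step 1: S0  (read a: S0→S0)   ← first repeat (S0 seen earlier)
  step 2: S2  (read b: S0→S2)
  step 3: S2  (read a: S2→S2)
  step 4: S2  (read a: S2→S2)
  step 5: S2  (read a: S2→S2)
  step 6: S2  (read a: S2→S2)
  step 7: S5  (read b: S2→S5)

The earliest repeat is at step j = 1: M is in S0, which it already visited at step i = 0.
With |Q| = 6, pigeonhole forces a state repeat no later than step 6; the substring read between the first and second visits to that state can be pumped.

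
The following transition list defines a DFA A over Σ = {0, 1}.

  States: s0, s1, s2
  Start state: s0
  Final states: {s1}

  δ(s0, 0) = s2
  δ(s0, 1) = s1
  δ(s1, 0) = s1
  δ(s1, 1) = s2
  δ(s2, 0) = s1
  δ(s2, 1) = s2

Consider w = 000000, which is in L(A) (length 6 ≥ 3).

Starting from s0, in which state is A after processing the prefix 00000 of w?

s1

Run of A on the first 5 characters of w = 0 0 0 0 0:
  step 0: s0  (start)
  step 1: s2  (read 0: s0→s2)
  step 2: s1  (read 0: s2→s1)
  step 3: s1  (read 0: s1→s1)
  step 4: s1  (read 0: s1→s1)
  step 5: s1  (read 0: s1→s1)

After reading 5 characters, A is in state s1.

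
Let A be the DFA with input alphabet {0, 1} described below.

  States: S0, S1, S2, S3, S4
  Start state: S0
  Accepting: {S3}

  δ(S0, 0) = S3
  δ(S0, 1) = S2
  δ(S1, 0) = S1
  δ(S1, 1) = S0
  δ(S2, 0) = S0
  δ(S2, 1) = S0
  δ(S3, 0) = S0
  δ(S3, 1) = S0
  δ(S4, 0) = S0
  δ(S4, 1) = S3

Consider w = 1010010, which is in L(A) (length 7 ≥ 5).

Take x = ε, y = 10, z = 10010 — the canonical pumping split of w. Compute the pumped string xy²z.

101010010

xy^2z = ε·10·10·10010 = 101010010.
Reading y = 10 takes A from S0 back to S0, so after x·y·y the machine is still in S0, and z then leads to the accepting state S3. Hence 101010010 ∈ L(A).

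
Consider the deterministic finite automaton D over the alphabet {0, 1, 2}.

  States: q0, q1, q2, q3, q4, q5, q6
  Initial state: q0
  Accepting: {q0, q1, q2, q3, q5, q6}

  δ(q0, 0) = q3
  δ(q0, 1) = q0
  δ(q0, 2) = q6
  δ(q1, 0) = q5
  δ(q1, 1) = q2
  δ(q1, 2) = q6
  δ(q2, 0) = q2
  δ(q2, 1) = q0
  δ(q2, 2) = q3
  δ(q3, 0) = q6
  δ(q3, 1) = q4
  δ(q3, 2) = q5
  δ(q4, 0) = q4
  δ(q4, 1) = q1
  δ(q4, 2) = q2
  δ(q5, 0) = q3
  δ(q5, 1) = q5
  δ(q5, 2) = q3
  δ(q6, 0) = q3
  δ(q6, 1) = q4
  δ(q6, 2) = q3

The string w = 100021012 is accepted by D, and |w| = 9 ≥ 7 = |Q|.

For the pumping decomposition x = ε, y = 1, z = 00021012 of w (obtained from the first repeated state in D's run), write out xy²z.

xy^2z = ε·1·1·00021012 = 1100021012.
Reading y = 1 takes D from q0 back to q0, so after x·y·y the machine is still in q0, and z then leads to the accepting state q2. Hence 1100021012 ∈ L(D).

1100021012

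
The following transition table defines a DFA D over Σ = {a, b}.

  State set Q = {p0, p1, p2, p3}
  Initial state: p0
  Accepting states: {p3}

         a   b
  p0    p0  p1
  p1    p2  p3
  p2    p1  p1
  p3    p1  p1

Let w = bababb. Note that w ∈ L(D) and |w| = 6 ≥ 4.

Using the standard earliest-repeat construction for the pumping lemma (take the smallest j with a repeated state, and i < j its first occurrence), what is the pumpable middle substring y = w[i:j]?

ab

State sequence: p0 -b-> p1 -a-> p2 -b-> p1 -a-> p2 -b-> p1 -b-> p3
First repeat at step 3: p1 was already visited.

So i = 1, j = 3, giving x = w[0:1] = b, y = w[1:3] = ab, z = w[3:6] = abb.
Check: |xy| = 3 ≤ 4 and |y| = 2 ≥ 1. Reading y takes D from p1 back to p1, so every xyⁱz is accepted.
Pumping length from the standard proof: p = 4 (the number of states). The repeated state found above gives |xy| = j ≤ 4 and |y| = j − i ≥ 1.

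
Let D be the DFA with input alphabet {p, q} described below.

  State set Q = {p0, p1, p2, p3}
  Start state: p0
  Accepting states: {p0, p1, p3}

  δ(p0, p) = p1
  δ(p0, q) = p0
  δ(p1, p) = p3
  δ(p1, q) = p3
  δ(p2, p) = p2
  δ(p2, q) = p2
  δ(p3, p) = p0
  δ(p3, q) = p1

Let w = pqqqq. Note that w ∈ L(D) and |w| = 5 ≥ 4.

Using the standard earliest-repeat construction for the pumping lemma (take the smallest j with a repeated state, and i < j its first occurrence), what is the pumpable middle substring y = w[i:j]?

qq

Run of D on w = p q q q q:
  step 0: p0  (start)
  step 1: p1  (read p: p0→p1)
  step 2: p3  (read q: p1→p3)
  step 3: p1  (read q: p3→p1)   ← first repeat (p1 seen earlier)
  step 4: p3  (read q: p1→p3)
  step 5: p1  (read q: p3→p1)

So i = 1, j = 3, giving x = w[0:1] = p, y = w[1:3] = qq, z = w[3:5] = qq.
Check: |xy| = 3 ≤ 4 and |y| = 2 ≥ 1. Reading y takes D from p1 back to p1, so every xyⁱz is accepted.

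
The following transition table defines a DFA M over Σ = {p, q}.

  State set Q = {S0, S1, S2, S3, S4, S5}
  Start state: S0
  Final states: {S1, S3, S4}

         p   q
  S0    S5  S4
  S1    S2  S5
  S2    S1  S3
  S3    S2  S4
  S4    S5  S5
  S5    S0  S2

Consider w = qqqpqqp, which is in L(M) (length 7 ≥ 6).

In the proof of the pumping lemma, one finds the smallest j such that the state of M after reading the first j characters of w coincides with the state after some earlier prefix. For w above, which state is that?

State sequence: S0 -q-> S4 -q-> S5 -q-> S2 -p-> S1 -q-> S5 -q-> S2 -p-> S1
First repeat at step 5: S5 was already visited.

The earliest repeat is at step j = 5: M is in S5, which it already visited at step i = 2.

S5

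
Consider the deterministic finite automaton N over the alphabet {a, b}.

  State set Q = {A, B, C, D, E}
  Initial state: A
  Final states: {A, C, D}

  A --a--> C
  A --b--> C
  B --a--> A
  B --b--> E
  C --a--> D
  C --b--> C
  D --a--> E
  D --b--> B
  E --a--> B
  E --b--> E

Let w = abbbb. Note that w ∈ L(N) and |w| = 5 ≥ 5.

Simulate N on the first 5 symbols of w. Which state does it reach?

C

Run of N on the first 5 characters of w = a b b b b:
  step 0: A  (start)
  step 1: C  (read a: A→C)
  step 2: C  (read b: C→C)
  step 3: C  (read b: C→C)
  step 4: C  (read b: C→C)
  step 5: C  (read b: C→C)

After reading 5 characters, N is in state C.
(This kind of state-tracing is the core of the pumping-lemma construction: with 5 states, pigeonhole forces a repeat within the first 5 steps.)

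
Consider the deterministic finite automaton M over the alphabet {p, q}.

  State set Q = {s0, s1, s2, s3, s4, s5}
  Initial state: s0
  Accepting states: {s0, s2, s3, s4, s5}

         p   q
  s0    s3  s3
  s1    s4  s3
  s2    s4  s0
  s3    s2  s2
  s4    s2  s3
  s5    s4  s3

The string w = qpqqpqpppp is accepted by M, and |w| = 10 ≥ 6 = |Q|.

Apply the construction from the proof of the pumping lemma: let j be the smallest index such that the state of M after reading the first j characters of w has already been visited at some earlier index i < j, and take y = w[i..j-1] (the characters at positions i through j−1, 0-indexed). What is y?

Run of M on w = q p q q p q p p p p:
  step 0: s0  (start)
  step 1: s3  (read q: s0→s3)
  step 2: s2  (read p: s3→s2)
  step 3: s0  (read q: s2→s0)   ← first repeat (s0 seen earlier)
  step 4: s3  (read q: s0→s3)
  step 5: s2  (read p: s3→s2)
  step 6: s0  (read q: s2→s0)
  step 7: s3  (read p: s0→s3)
  step 8: s2  (read p: s3→s2)
  step 9: s4  (read p: s2→s4)
  step 10: s2  (read p: s4→s2)

So i = 0, j = 3, giving x = w[0:0] = ε, y = w[0:3] = qpq, z = w[3:10] = qpqpppp.
Check: |xy| = 3 ≤ 6 and |y| = 3 ≥ 1. Reading y takes M from s0 back to s0, so every xyⁱz is accepted.

qpq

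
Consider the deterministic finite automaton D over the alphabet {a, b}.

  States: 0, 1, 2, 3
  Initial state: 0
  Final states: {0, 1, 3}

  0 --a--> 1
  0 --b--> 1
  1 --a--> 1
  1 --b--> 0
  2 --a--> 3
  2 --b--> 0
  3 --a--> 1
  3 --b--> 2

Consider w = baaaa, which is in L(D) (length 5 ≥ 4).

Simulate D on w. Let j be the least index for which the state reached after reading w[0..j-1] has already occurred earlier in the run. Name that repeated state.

Run of D on w = b a a a a:
  step 0: 0  (start)
  step 1: 1  (read b: 0→1)
  step 2: 1  (read a: 1→1)   ← first repeat (1 seen earlier)
  step 3: 1  (read a: 1→1)
  step 4: 1  (read a: 1→1)
  step 5: 1  (read a: 1→1)

The earliest repeat is at step j = 2: D is in 1, which it already visited at step i = 1.
The DFA has 4 states, so the proof of the pumping lemma guarantees a repeated state among the first 4+1 visited; the segment between the two visits is the pumpable y.

1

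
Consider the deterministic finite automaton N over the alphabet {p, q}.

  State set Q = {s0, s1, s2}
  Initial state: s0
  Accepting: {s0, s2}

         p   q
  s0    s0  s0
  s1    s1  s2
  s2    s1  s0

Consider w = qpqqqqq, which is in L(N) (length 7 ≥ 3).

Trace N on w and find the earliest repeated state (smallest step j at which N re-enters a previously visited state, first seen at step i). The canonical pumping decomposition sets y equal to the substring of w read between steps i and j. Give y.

q

State sequence: s0 -q-> s0 -p-> s0 -q-> s0 -q-> s0 -q-> s0 -q-> s0 -q-> s0
First repeat at step 1: s0 was already visited.

So i = 0, j = 1, giving x = w[0:0] = ε, y = w[0:1] = q, z = w[1:7] = pqqqqq.
Check: |xy| = 1 ≤ 3 and |y| = 1 ≥ 1. Reading y takes N from s0 back to s0, so every xyⁱz is accepted.
Pumping length from the standard proof: p = 3 (the number of states). The repeated state found above gives |xy| = j ≤ 3 and |y| = j − i ≥ 1.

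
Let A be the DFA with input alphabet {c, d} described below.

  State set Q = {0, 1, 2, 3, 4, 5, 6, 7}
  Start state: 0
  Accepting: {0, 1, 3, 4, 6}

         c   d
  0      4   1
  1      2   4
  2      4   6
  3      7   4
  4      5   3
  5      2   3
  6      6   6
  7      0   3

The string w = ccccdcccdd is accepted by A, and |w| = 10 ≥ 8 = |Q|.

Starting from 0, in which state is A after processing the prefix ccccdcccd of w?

3

Run of A on the first 9 characters of w = c c c c d c c c d:
  step 0: 0  (start)
  step 1: 4  (read c: 0→4)
  step 2: 5  (read c: 4→5)
  step 3: 2  (read c: 5→2)
  step 4: 4  (read c: 2→4)
  step 5: 3  (read d: 4→3)
  step 6: 7  (read c: 3→7)
  step 7: 0  (read c: 7→0)
  step 8: 4  (read c: 0→4)
  step 9: 3  (read d: 4→3)

After reading 9 characters, A is in state 3.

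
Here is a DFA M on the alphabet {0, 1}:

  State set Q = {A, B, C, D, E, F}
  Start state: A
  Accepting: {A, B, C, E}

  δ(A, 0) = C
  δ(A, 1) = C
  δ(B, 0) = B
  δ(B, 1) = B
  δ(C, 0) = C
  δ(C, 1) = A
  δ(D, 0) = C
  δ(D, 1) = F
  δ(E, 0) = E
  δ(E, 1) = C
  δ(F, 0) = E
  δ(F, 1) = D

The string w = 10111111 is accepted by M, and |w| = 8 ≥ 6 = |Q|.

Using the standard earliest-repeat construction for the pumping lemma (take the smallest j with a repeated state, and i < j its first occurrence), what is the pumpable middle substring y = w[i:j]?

0

Run of M on w = 1 0 1 1 1 1 1 1:
  step 0: A  (start)
  step 1: C  (read 1: A→C)
  step 2: C  (read 0: C→C)   ← first repeat (C seen earlier)
  step 3: A  (read 1: C→A)
  step 4: C  (read 1: A→C)
  step 5: A  (read 1: C→A)
  step 6: C  (read 1: A→C)
  step 7: A  (read 1: C→A)
  step 8: C  (read 1: A→C)

So i = 1, j = 2, giving x = w[0:1] = 1, y = w[1:2] = 0, z = w[2:8] = 111111.
Check: |xy| = 2 ≤ 6 and |y| = 1 ≥ 1. Reading y takes M from C back to C, so every xyⁱz is accepted.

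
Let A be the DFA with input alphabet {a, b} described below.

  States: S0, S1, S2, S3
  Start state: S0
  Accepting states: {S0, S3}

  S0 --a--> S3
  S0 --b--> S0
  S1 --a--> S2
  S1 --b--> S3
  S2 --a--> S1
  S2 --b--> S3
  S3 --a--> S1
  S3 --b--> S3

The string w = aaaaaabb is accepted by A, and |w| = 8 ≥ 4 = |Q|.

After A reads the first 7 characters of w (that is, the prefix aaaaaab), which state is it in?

Run of A on the first 7 characters of w = a a a a a a b:
  step 0: S0  (start)
  step 1: S3  (read a: S0→S3)
  step 2: S1  (read a: S3→S1)
  step 3: S2  (read a: S1→S2)
  step 4: S1  (read a: S2→S1)
  step 5: S2  (read a: S1→S2)
  step 6: S1  (read a: S2→S1)
  step 7: S3  (read b: S1→S3)

After reading 7 characters, A is in state S3.
(This kind of state-tracing is the core of the pumping-lemma construction: with 4 states, pigeonhole forces a repeat within the first 4 steps.)

S3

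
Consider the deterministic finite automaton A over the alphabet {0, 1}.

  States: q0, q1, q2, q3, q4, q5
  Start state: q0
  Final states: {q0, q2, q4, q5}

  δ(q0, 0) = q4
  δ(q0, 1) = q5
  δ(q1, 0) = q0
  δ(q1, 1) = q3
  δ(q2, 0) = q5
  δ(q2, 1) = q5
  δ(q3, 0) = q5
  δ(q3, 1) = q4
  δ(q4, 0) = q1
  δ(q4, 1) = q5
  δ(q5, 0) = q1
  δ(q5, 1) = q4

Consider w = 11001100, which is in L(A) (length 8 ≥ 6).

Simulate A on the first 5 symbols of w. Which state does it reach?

State sequence: q0 -1-> q5 -1-> q4 -0-> q1 -0-> q0 -1-> q5

After reading 5 characters, A is in state q5.

q5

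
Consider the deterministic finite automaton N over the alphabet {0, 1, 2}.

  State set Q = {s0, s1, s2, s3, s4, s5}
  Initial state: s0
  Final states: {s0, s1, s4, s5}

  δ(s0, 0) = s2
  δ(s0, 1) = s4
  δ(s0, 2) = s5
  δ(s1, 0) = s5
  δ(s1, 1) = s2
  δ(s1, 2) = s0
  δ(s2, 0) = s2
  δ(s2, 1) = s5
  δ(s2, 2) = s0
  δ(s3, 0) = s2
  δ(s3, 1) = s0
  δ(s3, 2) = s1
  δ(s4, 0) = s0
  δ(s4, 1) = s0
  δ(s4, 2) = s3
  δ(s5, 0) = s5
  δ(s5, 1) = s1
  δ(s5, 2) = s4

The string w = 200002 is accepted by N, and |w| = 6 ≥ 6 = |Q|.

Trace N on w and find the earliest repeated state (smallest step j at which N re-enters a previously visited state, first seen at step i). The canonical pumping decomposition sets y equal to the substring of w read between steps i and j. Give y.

0

State sequence: s0 -2-> s5 -0-> s5 -0-> s5 -0-> s5 -0-> s5 -2-> s4
First repeat at step 2: s5 was already visited.

So i = 1, j = 2, giving x = w[0:1] = 2, y = w[1:2] = 0, z = w[2:6] = 0002.
Check: |xy| = 2 ≤ 6 and |y| = 1 ≥ 1. Reading y takes N from s5 back to s5, so every xyⁱz is accepted.
Since N has 6 states, any run of length ≥ 6 visits 6+1 states, so by pigeonhole some state repeats within the first 6 steps — that repeat gives the pumpable loop.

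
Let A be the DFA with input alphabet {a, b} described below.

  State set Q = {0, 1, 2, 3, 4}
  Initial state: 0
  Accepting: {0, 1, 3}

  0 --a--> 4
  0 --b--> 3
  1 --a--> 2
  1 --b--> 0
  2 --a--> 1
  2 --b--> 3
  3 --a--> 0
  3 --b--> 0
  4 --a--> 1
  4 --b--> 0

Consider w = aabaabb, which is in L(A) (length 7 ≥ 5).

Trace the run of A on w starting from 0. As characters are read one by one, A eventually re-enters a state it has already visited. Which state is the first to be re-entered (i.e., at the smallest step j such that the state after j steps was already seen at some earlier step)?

0

State sequence: 0 -a-> 4 -a-> 1 -b-> 0 -a-> 4 -a-> 1 -b-> 0 -b-> 3
First repeat at step 3: 0 was already visited.

The earliest repeat is at step j = 3: A is in 0, which it already visited at step i = 0.
Pumping length from the standard proof: p = 5 (the number of states). The repeated state found above gives |xy| = j ≤ 5 and |y| = j − i ≥ 1.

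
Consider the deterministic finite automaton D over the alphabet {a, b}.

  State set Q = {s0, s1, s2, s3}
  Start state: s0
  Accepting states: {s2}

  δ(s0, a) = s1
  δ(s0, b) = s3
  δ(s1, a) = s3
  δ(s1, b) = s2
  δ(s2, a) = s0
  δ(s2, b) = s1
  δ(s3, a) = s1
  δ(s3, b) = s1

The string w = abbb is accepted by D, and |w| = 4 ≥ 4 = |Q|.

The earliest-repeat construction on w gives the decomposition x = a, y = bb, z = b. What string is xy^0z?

ab

xy⁰z = xz = a·b = ab.
Reading y = bb takes D from s1 back to s1, so after x the machine is still in s1, and z then leads to the accepting state s2. Hence ab ∈ L(D).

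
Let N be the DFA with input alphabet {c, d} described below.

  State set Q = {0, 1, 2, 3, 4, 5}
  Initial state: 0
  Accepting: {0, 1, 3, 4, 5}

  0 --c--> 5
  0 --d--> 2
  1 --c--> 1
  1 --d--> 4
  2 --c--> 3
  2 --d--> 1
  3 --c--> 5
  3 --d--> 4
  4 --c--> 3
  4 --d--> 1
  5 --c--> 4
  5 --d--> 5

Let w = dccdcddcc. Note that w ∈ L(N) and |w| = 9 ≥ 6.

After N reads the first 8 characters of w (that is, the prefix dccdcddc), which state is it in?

3

State sequence: 0 -d-> 2 -c-> 3 -c-> 5 -d-> 5 -c-> 4 -d-> 1 -d-> 4 -c-> 3

After reading 8 characters, N is in state 3.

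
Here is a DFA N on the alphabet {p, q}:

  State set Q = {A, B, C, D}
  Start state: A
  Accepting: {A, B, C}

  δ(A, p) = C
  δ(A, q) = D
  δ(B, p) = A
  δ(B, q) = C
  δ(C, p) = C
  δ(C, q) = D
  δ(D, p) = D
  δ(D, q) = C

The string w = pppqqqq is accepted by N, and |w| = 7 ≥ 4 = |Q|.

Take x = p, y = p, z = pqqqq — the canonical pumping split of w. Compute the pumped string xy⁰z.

xy⁰z = xz = p·pqqqq = ppqqqq.
Reading y = p takes N from C back to C, so after x the machine is still in C, and z then leads to the accepting state C. Hence ppqqqq ∈ L(N).

ppqqqq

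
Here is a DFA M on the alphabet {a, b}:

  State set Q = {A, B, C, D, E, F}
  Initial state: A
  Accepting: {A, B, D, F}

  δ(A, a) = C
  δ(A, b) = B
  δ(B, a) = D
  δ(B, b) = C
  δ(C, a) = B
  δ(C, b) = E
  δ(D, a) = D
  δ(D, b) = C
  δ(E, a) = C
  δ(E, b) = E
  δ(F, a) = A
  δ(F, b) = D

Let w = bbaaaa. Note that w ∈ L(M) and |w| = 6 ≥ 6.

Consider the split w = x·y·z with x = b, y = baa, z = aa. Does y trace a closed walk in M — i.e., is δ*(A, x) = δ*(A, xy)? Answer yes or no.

no

State sequence: A -b-> B -b-> C -a-> B -a-> D

After x (step 1): B. After xy (step 4): D.
They differ (B ≠ D), so y is not a cycle from the state after x; this split is not the one the pumping-lemma construction produces, and pumping y need not keep the string in L(M).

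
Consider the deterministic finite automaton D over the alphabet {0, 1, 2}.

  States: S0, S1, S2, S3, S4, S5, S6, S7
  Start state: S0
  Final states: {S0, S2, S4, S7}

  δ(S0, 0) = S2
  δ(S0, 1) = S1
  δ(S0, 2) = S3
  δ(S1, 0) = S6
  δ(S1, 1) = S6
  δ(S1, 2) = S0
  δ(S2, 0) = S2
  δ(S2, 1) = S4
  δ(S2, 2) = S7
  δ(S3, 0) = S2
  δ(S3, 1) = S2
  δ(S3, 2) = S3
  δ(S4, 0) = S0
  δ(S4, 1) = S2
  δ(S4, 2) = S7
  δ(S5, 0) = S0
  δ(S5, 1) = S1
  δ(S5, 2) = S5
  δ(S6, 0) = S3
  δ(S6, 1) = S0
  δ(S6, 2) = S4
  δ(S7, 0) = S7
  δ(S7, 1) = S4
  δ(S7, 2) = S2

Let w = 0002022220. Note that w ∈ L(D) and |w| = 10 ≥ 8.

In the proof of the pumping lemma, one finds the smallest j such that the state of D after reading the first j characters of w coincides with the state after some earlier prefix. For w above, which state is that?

S2

Run of D on w = 0 0 0 2 0 2 2 2 2 0:
  step 0: S0  (start)
  step 1: S2  (read 0: S0→S2)
  step 2: S2  (read 0: S2→S2)   ← first repeat (S2 seen earlier)
  step 3: S2  (read 0: S2→S2)
  step 4: S7  (read 2: S2→S7)
  step 5: S7  (read 0: S7→S7)
  step 6: S2  (read 2: S7→S2)
  step 7: S7  (read 2: S2→S7)
  step 8: S2  (read 2: S7→S2)
  step 9: S7  (read 2: S2→S7)
  step 10: S7  (read 0: S7→S7)

The earliest repeat is at step j = 2: D is in S2, which it already visited at step i = 1.
With |Q| = 8, pigeonhole forces a state repeat no later than step 8; the substring read between the first and second visits to that state can be pumped.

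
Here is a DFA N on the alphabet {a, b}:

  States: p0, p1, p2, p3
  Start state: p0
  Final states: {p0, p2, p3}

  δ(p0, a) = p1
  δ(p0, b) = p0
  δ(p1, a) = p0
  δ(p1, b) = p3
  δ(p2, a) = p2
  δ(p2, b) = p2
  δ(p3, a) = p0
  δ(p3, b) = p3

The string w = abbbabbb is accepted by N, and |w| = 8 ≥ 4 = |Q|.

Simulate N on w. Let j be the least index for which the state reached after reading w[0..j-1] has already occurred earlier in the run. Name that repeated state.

State sequence: p0 -a-> p1 -b-> p3 -b-> p3 -b-> p3 -a-> p0 -b-> p0 -b-> p0 -b-> p0
First repeat at step 3: p3 was already visited.

The earliest repeat is at step j = 3: N is in p3, which it already visited at step i = 2.
Since N has 4 states, any run of length ≥ 4 visits 4+1 states, so by pigeonhole some state repeats within the first 4 steps — that repeat gives the pumpable loop.

p3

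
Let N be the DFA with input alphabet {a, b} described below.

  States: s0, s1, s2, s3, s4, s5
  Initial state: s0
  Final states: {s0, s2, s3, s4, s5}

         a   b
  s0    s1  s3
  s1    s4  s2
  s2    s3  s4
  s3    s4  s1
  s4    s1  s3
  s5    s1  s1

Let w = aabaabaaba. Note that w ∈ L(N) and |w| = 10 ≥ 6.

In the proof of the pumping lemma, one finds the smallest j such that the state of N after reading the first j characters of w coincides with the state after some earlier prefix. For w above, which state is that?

s4

State sequence: s0 -a-> s1 -a-> s4 -b-> s3 -a-> s4 -a-> s1 -b-> s2 -a-> s3 -a-> s4 -b-> s3 -a-> s4
First repeat at step 4: s4 was already visited.

The earliest repeat is at step j = 4: N is in s4, which it already visited at step i = 2.
With |Q| = 6, pigeonhole forces a state repeat no later than step 6; the substring read between the first and second visits to that state can be pumped.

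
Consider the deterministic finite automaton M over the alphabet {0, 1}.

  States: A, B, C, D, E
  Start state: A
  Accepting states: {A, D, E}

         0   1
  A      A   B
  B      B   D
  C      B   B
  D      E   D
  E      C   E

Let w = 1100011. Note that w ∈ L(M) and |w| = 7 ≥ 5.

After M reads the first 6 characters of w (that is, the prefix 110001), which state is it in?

D

Run of M on the first 6 characters of w = 1 1 0 0 0 1:
  step 0: A  (start)
  step 1: B  (read 1: A→B)
  step 2: D  (read 1: B→D)
  step 3: E  (read 0: D→E)
  step 4: C  (read 0: E→C)
  step 5: B  (read 0: C→B)
  step 6: D  (read 1: B→D)

After reading 6 characters, M is in state D.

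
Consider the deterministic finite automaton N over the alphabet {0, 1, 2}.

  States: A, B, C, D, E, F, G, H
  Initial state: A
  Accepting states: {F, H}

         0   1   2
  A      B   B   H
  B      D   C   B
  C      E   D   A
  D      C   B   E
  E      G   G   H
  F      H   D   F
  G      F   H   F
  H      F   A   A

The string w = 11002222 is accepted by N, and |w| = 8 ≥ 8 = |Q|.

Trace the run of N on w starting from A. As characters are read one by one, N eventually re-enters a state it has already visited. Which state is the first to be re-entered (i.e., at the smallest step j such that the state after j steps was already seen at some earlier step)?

F

Run of N on w = 1 1 0 0 2 2 2 2:
  step 0: A  (start)
  step 1: B  (read 1: A→B)
  step 2: C  (read 1: B→C)
  step 3: E  (read 0: C→E)
  step 4: G  (read 0: E→G)
  step 5: F  (read 2: G→F)
  step 6: F  (read 2: F→F)   ← first repeat (F seen earlier)
  step 7: F  (read 2: F→F)
  step 8: F  (read 2: F→F)

The earliest repeat is at step j = 6: N is in F, which it already visited at step i = 5.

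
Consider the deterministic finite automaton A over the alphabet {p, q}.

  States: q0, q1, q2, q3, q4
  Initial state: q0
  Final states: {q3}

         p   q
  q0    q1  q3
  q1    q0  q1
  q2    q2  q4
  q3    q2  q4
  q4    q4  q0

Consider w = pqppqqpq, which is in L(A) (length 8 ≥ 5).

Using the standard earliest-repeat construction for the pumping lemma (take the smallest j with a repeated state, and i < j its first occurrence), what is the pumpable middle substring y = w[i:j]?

State sequence: q0 -p-> q1 -q-> q1 -p-> q0 -p-> q1 -q-> q1 -q-> q1 -p-> q0 -q-> q3
First repeat at step 2: q1 was already visited.

So i = 1, j = 2, giving x = w[0:1] = p, y = w[1:2] = q, z = w[2:8] = ppqqpq.
Check: |xy| = 2 ≤ 5 and |y| = 1 ≥ 1. Reading y takes A from q1 back to q1, so every xyⁱz is accepted.
With |Q| = 5, pigeonhole forces a state repeat no later than step 5; the substring read between the first and second visits to that state can be pumped.

q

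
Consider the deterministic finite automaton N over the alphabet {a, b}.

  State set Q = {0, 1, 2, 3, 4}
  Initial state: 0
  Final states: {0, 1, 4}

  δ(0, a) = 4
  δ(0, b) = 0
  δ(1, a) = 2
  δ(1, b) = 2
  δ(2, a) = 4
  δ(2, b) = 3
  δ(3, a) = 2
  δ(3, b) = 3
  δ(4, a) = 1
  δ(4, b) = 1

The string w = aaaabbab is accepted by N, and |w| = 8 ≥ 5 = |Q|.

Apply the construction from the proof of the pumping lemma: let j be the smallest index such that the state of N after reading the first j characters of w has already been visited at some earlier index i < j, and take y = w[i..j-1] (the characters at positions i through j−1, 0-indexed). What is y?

aaa

Run of N on w = a a a a b b a b:
  step 0: 0  (start)
  step 1: 4  (read a: 0→4)
  step 2: 1  (read a: 4→1)
  step 3: 2  (read a: 1→2)
  step 4: 4  (read a: 2→4)   ← first repeat (4 seen earlier)
  step 5: 1  (read b: 4→1)
  step 6: 2  (read b: 1→2)
  step 7: 4  (read a: 2→4)
  step 8: 1  (read b: 4→1)

So i = 1, j = 4, giving x = w[0:1] = a, y = w[1:4] = aaa, z = w[4:8] = bbab.
Check: |xy| = 4 ≤ 5 and |y| = 3 ≥ 1. Reading y takes N from 4 back to 4, so every xyⁱz is accepted.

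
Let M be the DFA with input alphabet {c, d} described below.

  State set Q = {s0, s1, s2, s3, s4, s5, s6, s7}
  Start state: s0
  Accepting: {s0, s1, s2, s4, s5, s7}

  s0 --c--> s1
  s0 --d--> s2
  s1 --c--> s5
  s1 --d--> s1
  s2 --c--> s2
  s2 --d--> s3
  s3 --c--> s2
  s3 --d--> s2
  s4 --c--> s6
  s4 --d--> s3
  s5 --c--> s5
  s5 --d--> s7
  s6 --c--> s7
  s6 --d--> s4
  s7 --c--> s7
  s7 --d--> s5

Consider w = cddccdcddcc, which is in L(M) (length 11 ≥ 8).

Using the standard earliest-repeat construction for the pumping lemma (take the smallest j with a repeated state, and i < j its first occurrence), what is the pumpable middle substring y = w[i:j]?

d

Run of M on w = c d d c c d c d d c c:
  step 0: s0  (start)
  step 1: s1  (read c: s0→s1)
  step 2: s1  (read d: s1→s1)   ← first repeat (s1 seen earlier)
  step 3: s1  (read d: s1→s1)
  step 4: s5  (read c: s1→s5)
  step 5: s5  (read c: s5→s5)
  step 6: s7  (read d: s5→s7)
  step 7: s7  (read c: s7→s7)
  step 8: s5  (read d: s7→s5)
  step 9: s7  (read d: s5→s7)
  step 10: s7  (read c: s7→s7)
  step 11: s7  (read c: s7→s7)

So i = 1, j = 2, giving x = w[0:1] = c, y = w[1:2] = d, z = w[2:11] = dccdcddcc.
Check: |xy| = 2 ≤ 8 and |y| = 1 ≥ 1. Reading y takes M from s1 back to s1, so every xyⁱz is accepted.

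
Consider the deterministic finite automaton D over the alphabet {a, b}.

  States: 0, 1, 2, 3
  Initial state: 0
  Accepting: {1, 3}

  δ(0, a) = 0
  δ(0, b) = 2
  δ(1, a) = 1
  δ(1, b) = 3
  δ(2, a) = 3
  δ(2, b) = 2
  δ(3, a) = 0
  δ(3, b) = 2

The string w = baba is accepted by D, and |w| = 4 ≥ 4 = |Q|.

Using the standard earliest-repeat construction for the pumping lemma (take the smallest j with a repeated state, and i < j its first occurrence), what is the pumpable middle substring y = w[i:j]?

State sequence: 0 -b-> 2 -a-> 3 -b-> 2 -a-> 3
First repeat at step 3: 2 was already visited.

So i = 1, j = 3, giving x = w[0:1] = b, y = w[1:3] = ab, z = w[3:4] = a.
Check: |xy| = 3 ≤ 4 and |y| = 2 ≥ 1. Reading y takes D from 2 back to 2, so every xyⁱz is accepted.
With |Q| = 4, pigeonhole forces a state repeat no later than step 4; the substring read between the first and second visits to that state can be pumped.

ab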